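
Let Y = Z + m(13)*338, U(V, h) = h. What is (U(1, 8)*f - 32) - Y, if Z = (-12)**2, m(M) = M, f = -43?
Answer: -4914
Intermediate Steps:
Z = 144
Y = 4538 (Y = 144 + 13*338 = 144 + 4394 = 4538)
(U(1, 8)*f - 32) - Y = (8*(-43) - 32) - 1*4538 = (-344 - 32) - 4538 = -376 - 4538 = -4914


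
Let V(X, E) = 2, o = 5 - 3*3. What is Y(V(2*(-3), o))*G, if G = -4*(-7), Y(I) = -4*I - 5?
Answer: -364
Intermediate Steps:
o = -4 (o = 5 - 9 = -4)
Y(I) = -5 - 4*I
G = 28
Y(V(2*(-3), o))*G = (-5 - 4*2)*28 = (-5 - 8)*28 = -13*28 = -364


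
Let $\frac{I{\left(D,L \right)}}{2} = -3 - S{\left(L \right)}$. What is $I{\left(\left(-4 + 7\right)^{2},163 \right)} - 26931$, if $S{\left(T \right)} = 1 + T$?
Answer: $-27265$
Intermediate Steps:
$I{\left(D,L \right)} = -8 - 2 L$ ($I{\left(D,L \right)} = 2 \left(-3 - \left(1 + L\right)\right) = 2 \left(-4 - L\right) = -8 - 2 L$)
$I{\left(\left(-4 + 7\right)^{2},163 \right)} - 26931 = \left(-8 - 326\right) - 26931 = -334 - 26931 = -27265$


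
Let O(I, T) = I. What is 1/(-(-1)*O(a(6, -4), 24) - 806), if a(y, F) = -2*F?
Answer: -1/798 ≈ -0.0012531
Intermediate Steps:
1/(-(-1)*O(a(6, -4), 24) - 806) = 1/(-(-1)*(-2*(-4)) - 806) = 1/(-(-1)*8 - 806) = 1/(-1*(-8) - 806) = 1/(8 - 806) = 1/(-798) = -1/798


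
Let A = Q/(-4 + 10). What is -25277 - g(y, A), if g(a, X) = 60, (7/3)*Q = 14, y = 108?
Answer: -25337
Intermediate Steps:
Q = 6 (Q = (3/7)*14 = 6)
A = 1 (A = 6/(-4 + 10) = 6/6 = (⅙)*6 = 1)
-25277 - g(y, A) = -25277 - 1*60 = -25277 - 60 = -25337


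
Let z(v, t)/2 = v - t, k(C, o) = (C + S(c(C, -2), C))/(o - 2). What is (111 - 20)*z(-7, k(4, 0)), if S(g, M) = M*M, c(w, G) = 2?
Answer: 546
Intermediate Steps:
S(g, M) = M²
k(C, o) = (C + C²)/(-2 + o) (k(C, o) = (C + C²)/(o - 2) = (C + C²)/(-2 + o))
z(v, t) = -2*t + 2*v (z(v, t) = 2*(v - t) = -2*t + 2*v)
(111 - 20)*z(-7, k(4, 0)) = (111 - 20)*(-8*(1 + 4)/(-2 + 0) + 2*(-7)) = 91*(-8*5/(-2) - 14) = 91*(-8*(-1)*5/2 - 14) = 91*(-2*(-10) - 14) = 91*(20 - 14) = 91*6 = 546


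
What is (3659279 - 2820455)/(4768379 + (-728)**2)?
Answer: 39944/252303 ≈ 0.15832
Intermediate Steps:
(3659279 - 2820455)/(4768379 + (-728)**2) = 838824/(4768379 + 529984) = 838824/5298363 = 838824*(1/5298363) = 39944/252303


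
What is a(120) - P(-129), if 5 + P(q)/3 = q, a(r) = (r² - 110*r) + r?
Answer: 1722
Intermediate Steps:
a(r) = r² - 109*r
P(q) = -15 + 3*q
a(120) - P(-129) = 120*(-109 + 120) - (-15 + 3*(-129)) = 120*11 - (-15 - 387) = 1320 - 1*(-402) = 1320 + 402 = 1722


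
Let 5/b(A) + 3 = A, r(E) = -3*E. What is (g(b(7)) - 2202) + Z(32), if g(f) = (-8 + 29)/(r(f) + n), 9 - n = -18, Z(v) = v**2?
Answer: -36490/31 ≈ -1177.1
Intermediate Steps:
b(A) = 5/(-3 + A)
n = 27 (n = 9 - 1*(-18) = 9 + 18 = 27)
g(f) = 21/(27 - 3*f) (g(f) = (-8 + 29)/(-3*f + 27) = 21/(27 - 3*f))
(g(b(7)) - 2202) + Z(32) = (-7/(-9 + 5/(-3 + 7)) - 2202) + 32**2 = (-7/(-9 + 5/4) - 2202) + 1024 = (-7/(-31/4) - 2202) + 1024 = (-7*(-4/31) - 2202) + 1024 = (28/31 - 2202) + 1024 = -68234/31 + 1024 = -36490/31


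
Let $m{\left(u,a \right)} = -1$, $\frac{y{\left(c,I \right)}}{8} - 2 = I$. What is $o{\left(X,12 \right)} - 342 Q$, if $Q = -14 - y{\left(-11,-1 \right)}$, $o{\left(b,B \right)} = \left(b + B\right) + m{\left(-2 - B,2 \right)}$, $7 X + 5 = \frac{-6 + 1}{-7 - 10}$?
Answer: $\frac{896585}{119} \approx 7534.3$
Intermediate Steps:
$y{\left(c,I \right)} = 16 + 8 I$
$X = - \frac{80}{119}$ ($X = - \frac{5}{7} + \frac{\left(-6 + 1\right) \frac{1}{-7 - 10}}{7} = - \frac{5}{7} + \frac{\left(-5\right) \frac{1}{-17}}{7} = - \frac{5}{7} + \frac{\left(-5\right) \left(- \frac{1}{17}\right)}{7} = - \frac{5}{7} + \frac{1}{7} \cdot \frac{5}{17} = - \frac{5}{7} + \frac{5}{119} = - \frac{80}{119} \approx -0.67227$)
$o{\left(b,B \right)} = -1 + B + b$ ($o{\left(b,B \right)} = \left(b + B\right) - 1 = \left(B + b\right) - 1 = -1 + B + b$)
$Q = -22$ ($Q = -14 - \left(16 + 8 \left(-1\right)\right) = -14 - \left(16 - 8\right) = -14 - 8 = -22$)
$o{\left(X,12 \right)} - 342 Q = \left(-1 + 12 - \frac{80}{119}\right) - -7524 = \frac{1229}{119} + 7524 = \frac{896585}{119}$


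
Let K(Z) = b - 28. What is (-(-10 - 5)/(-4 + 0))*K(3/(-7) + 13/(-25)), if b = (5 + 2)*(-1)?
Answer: 525/4 ≈ 131.25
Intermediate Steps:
b = -7 (b = 7*(-1) = -7)
K(Z) = -35 (K(Z) = -7 - 28 = -35)
(-(-10 - 5)/(-4 + 0))*K(3/(-7) + 13/(-25)) = -(-10 - 5)/(-4 + 0)*(-35) = -(-15)/(-4)*(-35) = -(-15)*(-1)/4*(-35) = -1*15/4*(-35) = -15/4*(-35) = 525/4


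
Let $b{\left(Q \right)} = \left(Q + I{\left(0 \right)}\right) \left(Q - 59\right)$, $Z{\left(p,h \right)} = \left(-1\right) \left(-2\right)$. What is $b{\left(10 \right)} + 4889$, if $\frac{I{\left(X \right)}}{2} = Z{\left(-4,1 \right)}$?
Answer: $4203$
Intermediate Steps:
$Z{\left(p,h \right)} = 2$
$I{\left(X \right)} = 4$ ($I{\left(X \right)} = 2 \cdot 2 = 4$)
$b{\left(Q \right)} = \left(-59 + Q\right) \left(4 + Q\right)$ ($b{\left(Q \right)} = \left(Q + 4\right) \left(Q - 59\right) = \left(4 + Q\right) \left(-59 + Q\right) = \left(-59 + Q\right) \left(4 + Q\right)$)
$b{\left(10 \right)} + 4889 = \left(-236 + 10^{2} - 550\right) + 4889 = \left(-236 + 100 - 550\right) + 4889 = -686 + 4889 = 4203$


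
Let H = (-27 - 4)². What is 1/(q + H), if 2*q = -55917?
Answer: -2/53995 ≈ -3.7040e-5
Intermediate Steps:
q = -55917/2 (q = (½)*(-55917) = -55917/2 ≈ -27959.)
H = 961 (H = (-31)² = 961)
1/(q + H) = 1/(-55917/2 + 961) = 1/(-53995/2) = -2/53995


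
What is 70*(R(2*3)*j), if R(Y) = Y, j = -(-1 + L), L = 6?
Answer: -2100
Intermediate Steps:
j = -5 (j = -(-1 + 6) = -1*5 = -5)
70*(R(2*3)*j) = 70*((2*3)*(-5)) = 70*(6*(-5)) = 70*(-30) = -2100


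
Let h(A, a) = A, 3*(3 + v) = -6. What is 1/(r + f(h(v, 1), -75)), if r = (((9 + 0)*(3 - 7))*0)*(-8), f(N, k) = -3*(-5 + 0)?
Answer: 1/15 ≈ 0.066667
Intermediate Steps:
v = -5 (v = -3 + (1/3)*(-6) = -3 - 2 = -5)
f(N, k) = 15 (f(N, k) = -3*(-5) = 15)
r = 0 (r = ((9*(-4))*0)*(-8) = -36*0*(-8) = 0*(-8) = 0)
1/(r + f(h(v, 1), -75)) = 1/(0 + 15) = 1/15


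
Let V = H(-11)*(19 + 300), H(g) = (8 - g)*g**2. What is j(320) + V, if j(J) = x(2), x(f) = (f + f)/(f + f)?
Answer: 733382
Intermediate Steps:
H(g) = g**2*(8 - g)
x(f) = 1 (x(f) = (2*f)/((2*f)) = (2*f)*(1/(2*f)) = 1)
j(J) = 1
V = 733381 (V = ((-11)**2*(8 - 1*(-11)))*(19 + 300) = (121*(8 + 11))*319 = (121*19)*319 = 2299*319 = 733381)
j(320) + V = 1 + 733381 = 733382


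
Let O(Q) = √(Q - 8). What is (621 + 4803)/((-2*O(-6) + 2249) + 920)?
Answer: 5729552/3347539 + 3616*I*√14/3347539 ≈ 1.7116 + 0.0040417*I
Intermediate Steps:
O(Q) = √(-8 + Q)
(621 + 4803)/((-2*O(-6) + 2249) + 920) = (621 + 4803)/((-2*√(-8 - 6) + 2249) + 920) = 5424/((-2*I*√14 + 2249) + 920) = 5424/((2249 - 2*I*√14) + 920) = 5424/(3169 - 2*I*√14)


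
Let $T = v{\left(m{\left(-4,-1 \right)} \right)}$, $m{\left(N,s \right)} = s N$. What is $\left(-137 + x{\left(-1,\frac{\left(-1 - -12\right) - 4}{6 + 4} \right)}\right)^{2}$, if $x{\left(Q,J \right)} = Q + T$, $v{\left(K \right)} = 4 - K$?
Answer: $19044$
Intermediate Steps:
$m{\left(N,s \right)} = N s$
$T = 0$ ($T = 4 - \left(-4\right) \left(-1\right) = 4 - 4 = 0$)
$x{\left(Q,J \right)} = Q$ ($x{\left(Q,J \right)} = Q + 0 = Q$)
$\left(-137 + x{\left(-1,\frac{\left(-1 - -12\right) - 4}{6 + 4} \right)}\right)^{2} = \left(-137 - 1\right)^{2} = \left(-138\right)^{2} = 19044$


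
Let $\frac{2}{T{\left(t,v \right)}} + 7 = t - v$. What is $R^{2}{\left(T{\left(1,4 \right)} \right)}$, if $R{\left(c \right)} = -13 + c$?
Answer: $\frac{4356}{25} \approx 174.24$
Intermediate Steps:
$T{\left(t,v \right)} = \frac{2}{-7 + t - v}$ ($T{\left(t,v \right)} = \frac{2}{-7 + \left(t - v\right)} = \frac{2}{-7 + t - v}$)
$R^{2}{\left(T{\left(1,4 \right)} \right)} = \left(-13 + \frac{2}{-7 + 1 - 4}\right)^{2} = \left(-13 + \frac{2}{-10}\right)^{2} = \left(-13 + 2 \left(- \frac{1}{10}\right)\right)^{2} = \left(-13 - \frac{1}{5}\right)^{2} = \left(- \frac{66}{5}\right)^{2} = \frac{4356}{25}$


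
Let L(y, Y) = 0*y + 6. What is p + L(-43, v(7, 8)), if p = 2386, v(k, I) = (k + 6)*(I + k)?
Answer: 2392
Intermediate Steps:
v(k, I) = (6 + k)*(I + k)
L(y, Y) = 6 (L(y, Y) = 0 + 6 = 6)
p + L(-43, v(7, 8)) = 2386 + 6 = 2392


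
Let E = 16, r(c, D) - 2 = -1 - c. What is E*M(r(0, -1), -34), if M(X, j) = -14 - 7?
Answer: -336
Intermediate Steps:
r(c, D) = 1 - c (r(c, D) = 2 + (-1 - c) = 1 - c)
M(X, j) = -21
E*M(r(0, -1), -34) = 16*(-21) = -336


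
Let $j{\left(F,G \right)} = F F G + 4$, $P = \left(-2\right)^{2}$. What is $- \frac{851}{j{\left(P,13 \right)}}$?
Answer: $- \frac{851}{212} \approx -4.0142$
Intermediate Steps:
$P = 4$
$j{\left(F,G \right)} = 4 + G F^{2}$ ($j{\left(F,G \right)} = F^{2} G + 4 = G F^{2} + 4 = 4 + G F^{2}$)
$- \frac{851}{j{\left(P,13 \right)}} = - \frac{851}{4 + 13 \cdot 4^{2}} = - \frac{851}{4 + 13 \cdot 16} = - \frac{851}{4 + 208} = - \frac{851}{212}$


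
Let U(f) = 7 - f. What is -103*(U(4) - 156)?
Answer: 15759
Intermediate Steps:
-103*(U(4) - 156) = -103*((7 - 1*4) - 156) = -103*((7 - 4) - 156) = -103*(3 - 156) = -103*(-153) = 15759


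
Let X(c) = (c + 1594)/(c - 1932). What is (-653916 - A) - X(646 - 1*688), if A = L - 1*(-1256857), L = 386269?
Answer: -2267179678/987 ≈ -2.2970e+6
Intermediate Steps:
A = 1643126 (A = 386269 - 1*(-1256857) = 386269 + 1256857 = 1643126)
X(c) = (1594 + c)/(-1932 + c)
(-653916 - A) - X(646 - 1*688) = (-653916 - 1*1643126) - (1594 + (646 - 1*688))/(-1932 + (646 - 1*688)) = (-653916 - 1643126) - (1594 + (646 - 688))/(-1932 + (646 - 688)) = -2297042 - (1594 - 42)/(-1932 - 42) = -2297042 - 1552/(-1974) = -2297042 - (-1)*1552/1974 = -2297042 - 1*(-776/987) = -2297042 + 776/987 = -2267179678/987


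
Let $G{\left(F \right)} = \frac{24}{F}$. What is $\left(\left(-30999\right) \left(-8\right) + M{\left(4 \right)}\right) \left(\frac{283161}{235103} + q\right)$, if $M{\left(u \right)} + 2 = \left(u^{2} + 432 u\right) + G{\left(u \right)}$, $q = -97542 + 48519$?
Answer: $- \frac{2878296257485920}{235103} \approx -1.2243 \cdot 10^{10}$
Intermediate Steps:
$q = -49023$
$M{\left(u \right)} = -2 + u^{2} + \frac{24}{u} + 432 u$ ($M{\left(u \right)} = -2 + \left(\left(u^{2} + 432 u\right) + \frac{24}{u}\right) = -2 + \left(u^{2} + \frac{24}{u} + 432 u\right) = -2 + u^{2} + \frac{24}{u} + 432 u$)
$\left(\left(-30999\right) \left(-8\right) + M{\left(4 \right)}\right) \left(\frac{283161}{235103} + q\right) = \left(\left(-30999\right) \left(-8\right) + \left(-2 + 4^{2} + \frac{24}{4} + 432 \cdot 4\right)\right) \left(\frac{283161}{235103} - 49023\right) = \left(247992 + \left(-2 + 16 + 24 \cdot \frac{1}{4} + 1728\right)\right) \left(283161 \cdot \frac{1}{235103} - 49023\right) = \left(247992 + \left(-2 + 16 + 6 + 1728\right)\right) \left(\frac{283161}{235103} - 49023\right) = \left(247992 + 1748\right) \left(- \frac{11525171208}{235103}\right) = 249740 \left(- \frac{11525171208}{235103}\right) = - \frac{2878296257485920}{235103}$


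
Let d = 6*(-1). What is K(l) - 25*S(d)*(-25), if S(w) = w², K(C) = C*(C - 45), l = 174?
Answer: 44946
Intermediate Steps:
d = -6
K(C) = C*(-45 + C)
K(l) - 25*S(d)*(-25) = 174*(-45 + 174) - 25*(-6)²*(-25) = 174*129 - 25*36*(-25) = 22446 - 900*(-25) = 22446 + 22500 = 44946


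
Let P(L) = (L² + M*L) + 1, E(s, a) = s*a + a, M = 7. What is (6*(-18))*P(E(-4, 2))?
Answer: 540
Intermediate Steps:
E(s, a) = a + a*s (E(s, a) = a*s + a = a + a*s)
P(L) = 1 + L² + 7*L (P(L) = (L² + 7*L) + 1 = 1 + L² + 7*L)
(6*(-18))*P(E(-4, 2)) = (6*(-18))*(1 + (2*(1 - 4))² + 7*(2*(1 - 4))) = -108*(1 + (2*(-3))² + 7*(2*(-3))) = -108*(1 + (-6)² + 7*(-6)) = -108*(1 + 36 - 42) = -108*(-5) = 540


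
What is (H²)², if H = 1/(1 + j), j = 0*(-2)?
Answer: 1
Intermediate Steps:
j = 0
H = 1 (H = 1/(1 + 0) = 1/1 = 1)
(H²)² = (1²)² = 1² = 1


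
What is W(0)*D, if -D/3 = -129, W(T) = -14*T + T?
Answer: 0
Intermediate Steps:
W(T) = -13*T
D = 387 (D = -3*(-129) = 387)
W(0)*D = -13*0*387 = 0*387 = 0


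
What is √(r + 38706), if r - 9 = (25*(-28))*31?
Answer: √17015 ≈ 130.44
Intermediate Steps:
r = -21691 (r = 9 + (25*(-28))*31 = 9 - 700*31 = 9 - 21700 = -21691)
√(r + 38706) = √(-21691 + 38706) = √17015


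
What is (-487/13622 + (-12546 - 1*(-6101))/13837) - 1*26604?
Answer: -5014619015265/188487614 ≈ -26605.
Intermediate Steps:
(-487/13622 + (-12546 - 1*(-6101))/13837) - 1*26604 = (-487*1/13622 + (-12546 + 6101)*(1/13837)) - 26604 = (-487/13622 - 6445*1/13837) - 26604 = (-487/13622 - 6445/13837) - 26604 = -94532409/188487614 - 26604 = -5014619015265/188487614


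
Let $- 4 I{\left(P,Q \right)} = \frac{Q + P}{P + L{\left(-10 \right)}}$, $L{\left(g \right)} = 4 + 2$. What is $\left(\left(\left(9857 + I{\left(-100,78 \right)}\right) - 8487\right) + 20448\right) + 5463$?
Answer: $\frac{5128817}{188} \approx 27281.0$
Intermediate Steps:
$L{\left(g \right)} = 6$
$I{\left(P,Q \right)} = - \frac{P + Q}{4 \left(6 + P\right)}$ ($I{\left(P,Q \right)} = - \frac{\left(Q + P\right) \frac{1}{P + 6}}{4} = - \frac{\left(P + Q\right) \frac{1}{6 + P}}{4} = - \frac{\frac{1}{6 + P} \left(P + Q\right)}{4} = - \frac{P + Q}{4 \left(6 + P\right)}$)
$\left(\left(\left(9857 + I{\left(-100,78 \right)}\right) - 8487\right) + 20448\right) + 5463 = \left(\left(\left(9857 + \frac{\left(-1\right) \left(-100\right) - 78}{4 \left(6 - 100\right)}\right) - 8487\right) + 20448\right) + 5463 = \left(\left(\left(9857 + \frac{100 - 78}{4 \left(-94\right)}\right) - 8487\right) + 20448\right) + 5463 = \left(\left(\left(9857 + \frac{1}{4} \left(- \frac{1}{94}\right) 22\right) - 8487\right) + 20448\right) + 5463 = \left(\left(\left(9857 - \frac{11}{188}\right) - 8487\right) + 20448\right) + 5463 = \left(\left(\frac{1853105}{188} - 8487\right) + 20448\right) + 5463 = \left(\frac{257549}{188} + 20448\right) + 5463 = \frac{4101773}{188} + 5463 = \frac{5128817}{188}$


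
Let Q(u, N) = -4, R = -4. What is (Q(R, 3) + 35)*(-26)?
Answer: -806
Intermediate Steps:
(Q(R, 3) + 35)*(-26) = (-4 + 35)*(-26) = 31*(-26) = -806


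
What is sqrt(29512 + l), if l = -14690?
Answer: sqrt(14822) ≈ 121.75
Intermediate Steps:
sqrt(29512 + l) = sqrt(29512 - 14690) = sqrt(14822)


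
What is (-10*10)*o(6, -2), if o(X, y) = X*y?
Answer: 1200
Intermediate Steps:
(-10*10)*o(6, -2) = (-10*10)*(6*(-2)) = -100*(-12) = 1200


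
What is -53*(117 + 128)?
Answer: -12985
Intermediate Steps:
-53*(117 + 128) = -53*245 = -12985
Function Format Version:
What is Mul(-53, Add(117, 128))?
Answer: -12985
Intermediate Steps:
Mul(-53, Add(117, 128)) = Mul(-53, 245) = -12985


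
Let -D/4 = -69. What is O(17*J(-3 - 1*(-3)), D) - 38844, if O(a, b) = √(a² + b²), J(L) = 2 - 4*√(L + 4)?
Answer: -38844 + 6*√2405 ≈ -38550.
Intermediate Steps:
J(L) = 2 - 4*√(4 + L)
D = 276 (D = -4*(-69) = 276)
O(17*J(-3 - 1*(-3)), D) - 38844 = √((17*(2 - 4*√(4 + (-3 - 1*(-3)))))² + 276²) - 38844 = √((17*(2 - 4*√(4 + (-3 + 3))))² + 76176) - 38844 = √((17*(2 - 4*√(4 + 0)))² + 76176) - 38844 = √((17*(2 - 4*√4))² + 76176) - 38844 = √((17*(2 - 4*2))² + 76176) - 38844 = √((17*(2 - 8))² + 76176) - 38844 = √((17*(-6))² + 76176) - 38844 = √((-102)² + 76176) - 38844 = √(10404 + 76176) - 38844 = √86580 - 38844 = 6*√2405 - 38844 = -38844 + 6*√2405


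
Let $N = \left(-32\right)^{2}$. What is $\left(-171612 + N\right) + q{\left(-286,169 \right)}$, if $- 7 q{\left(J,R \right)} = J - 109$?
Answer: $- \frac{1193721}{7} \approx -1.7053 \cdot 10^{5}$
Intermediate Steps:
$q{\left(J,R \right)} = \frac{109}{7} - \frac{J}{7}$ ($q{\left(J,R \right)} = - \frac{J - 109}{7} = - \frac{-109 + J}{7} = \frac{109}{7} - \frac{J}{7}$)
$N = 1024$
$\left(-171612 + N\right) + q{\left(-286,169 \right)} = \left(-171612 + 1024\right) + \left(\frac{109}{7} - - \frac{286}{7}\right) = -170588 + \left(\frac{109}{7} + \frac{286}{7}\right) = -170588 + \frac{395}{7} = - \frac{1193721}{7}$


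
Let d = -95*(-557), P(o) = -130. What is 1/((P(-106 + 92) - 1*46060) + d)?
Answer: 1/6725 ≈ 0.00014870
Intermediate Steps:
d = 52915
1/((P(-106 + 92) - 1*46060) + d) = 1/((-130 - 1*46060) + 52915) = 1/((-130 - 46060) + 52915) = 1/(-46190 + 52915) = 1/6725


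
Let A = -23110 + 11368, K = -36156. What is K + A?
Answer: -47898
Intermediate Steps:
A = -11742
K + A = -36156 - 11742 = -47898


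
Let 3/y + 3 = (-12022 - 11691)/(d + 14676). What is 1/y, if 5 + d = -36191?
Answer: -40847/64560 ≈ -0.63270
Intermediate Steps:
d = -36196 (d = -5 - 36191 = -36196)
y = -64560/40847 (y = 3/(-3 + (-12022 - 11691)/(-36196 + 14676)) = 3/(-3 - 23713/(-21520)) = 3/(-3 - 23713*(-1/21520)) = 3/(-3 + 23713/21520) = 3/(-40847/21520) = 3*(-21520/40847) = -64560/40847 ≈ -1.5805)
1/y = 1/(-64560/40847) = -40847/64560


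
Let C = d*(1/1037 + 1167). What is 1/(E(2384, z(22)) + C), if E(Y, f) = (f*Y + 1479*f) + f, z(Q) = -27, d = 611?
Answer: 1037/631231844 ≈ 1.6428e-6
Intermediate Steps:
E(Y, f) = 1480*f + Y*f (E(Y, f) = (Y*f + 1479*f) + f = (1479*f + Y*f) + f = 1480*f + Y*f)
C = 739419980/1037 (C = 611*(1/1037 + 1167) = 611*(1210180/1037) = 739419980/1037 ≈ 7.1304e+5)
1/(E(2384, z(22)) + C) = 1/(-27*(1480 + 2384) + 739419980/1037) = 1/(-27*3864 + 739419980/1037) = 1/(-104328 + 739419980/1037) = 1/(631231844/1037) = 1037/631231844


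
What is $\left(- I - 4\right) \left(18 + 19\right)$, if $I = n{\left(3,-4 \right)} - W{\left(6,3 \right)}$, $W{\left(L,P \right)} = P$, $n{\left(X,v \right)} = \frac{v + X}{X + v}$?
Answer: $-74$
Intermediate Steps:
$n{\left(X,v \right)} = 1$ ($n{\left(X,v \right)} = \frac{X + v}{X + v} = 1$)
$I = -2$ ($I = 1 - 3 = -2$)
$\left(- I - 4\right) \left(18 + 19\right) = \left(\left(-1\right) \left(-2\right) - 4\right) \left(18 + 19\right) = \left(2 - 4\right) 37 = \left(-2\right) 37 = -74$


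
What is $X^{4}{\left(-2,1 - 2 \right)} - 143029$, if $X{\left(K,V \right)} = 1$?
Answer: $-143028$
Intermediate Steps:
$X^{4}{\left(-2,1 - 2 \right)} - 143029 = 1^{4} - 143029 = 1 - 143029 = -143028$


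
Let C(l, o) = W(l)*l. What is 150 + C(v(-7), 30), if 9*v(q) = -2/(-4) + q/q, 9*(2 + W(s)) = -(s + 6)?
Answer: 48455/324 ≈ 149.55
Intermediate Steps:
W(s) = -8/3 - s/9 (W(s) = -2 + (-(s + 6))/9 = -2 + (-(6 + s))/9 = -2 + (-6 - s)/9 = -2 + (-⅔ - s/9) = -8/3 - s/9)
v(q) = ⅙ (v(q) = (-2/(-4) + q/q)/9 = (-2*(-¼) + 1)/9 = (½ + 1)/9 = (⅑)*(3/2) = ⅙)
C(l, o) = l*(-8/3 - l/9) (C(l, o) = (-8/3 - l/9)*l = l*(-8/3 - l/9))
150 + C(v(-7), 30) = 150 - ⅑*⅙*(24 + ⅙) = 150 - ⅑*⅙*145/6 = 150 - 145/324 = 48455/324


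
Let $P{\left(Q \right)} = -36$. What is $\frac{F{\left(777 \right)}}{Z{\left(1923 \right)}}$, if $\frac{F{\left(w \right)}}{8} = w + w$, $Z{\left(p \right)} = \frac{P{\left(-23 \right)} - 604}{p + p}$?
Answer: $- \frac{1494171}{20} \approx -74709.0$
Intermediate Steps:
$Z{\left(p \right)} = - \frac{320}{p}$ ($Z{\left(p \right)} = \frac{-36 - 604}{p + p} = - \frac{640}{2 p} = - 640 \frac{1}{2 p} = - \frac{320}{p}$)
$F{\left(w \right)} = 16 w$ ($F{\left(w \right)} = 8 \left(w + w\right) = 8 \cdot 2 w = 16 w$)
$\frac{F{\left(777 \right)}}{Z{\left(1923 \right)}} = \frac{16 \cdot 777}{\left(-320\right) \frac{1}{1923}} = \frac{12432}{\left(-320\right) \frac{1}{1923}} = \frac{12432}{- \frac{320}{1923}} = 12432 \left(- \frac{1923}{320}\right) = - \frac{1494171}{20}$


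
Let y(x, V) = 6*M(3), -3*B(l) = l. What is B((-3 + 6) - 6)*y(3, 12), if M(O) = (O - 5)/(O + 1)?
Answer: -3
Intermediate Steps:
B(l) = -l/3
M(O) = (-5 + O)/(1 + O)
y(x, V) = -3 (y(x, V) = 6*((-5 + 3)/(1 + 3)) = 6*(-2/4) = 6*((1/4)*(-2)) = 6*(-1/2) = -3)
B((-3 + 6) - 6)*y(3, 12) = -((-3 + 6) - 6)/3*(-3) = -(3 - 6)/3*(-3) = -1/3*(-3)*(-3) = 1*(-3) = -3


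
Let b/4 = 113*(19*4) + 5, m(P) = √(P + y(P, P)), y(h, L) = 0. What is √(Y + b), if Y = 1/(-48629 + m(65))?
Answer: √(1671475987 - 34372*√65)/√(48629 - √65) ≈ 185.40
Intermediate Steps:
m(P) = √P (m(P) = √(P + 0) = √P)
b = 34372 (b = 4*(113*(19*4) + 5) = 4*(113*76 + 5) = 4*(8588 + 5) = 4*8593 = 34372)
Y = 1/(-48629 + √65) ≈ -2.0567e-5
√(Y + b) = √((-48629/2364779576 - √65/2364779576) + 34372) = √(81282203537643/2364779576 - √65/2364779576)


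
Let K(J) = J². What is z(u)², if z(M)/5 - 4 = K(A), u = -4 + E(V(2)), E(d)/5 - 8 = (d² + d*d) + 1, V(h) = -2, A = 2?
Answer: 1600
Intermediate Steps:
E(d) = 45 + 10*d² (E(d) = 40 + 5*((d² + d*d) + 1) = 40 + 5*((d² + d²) + 1) = 40 + 5*(2*d² + 1) = 40 + 5*(1 + 2*d²) = 40 + (5 + 10*d²) = 45 + 10*d²)
u = 81 (u = -4 + (45 + 10*(-2)²) = -4 + (45 + 10*4) = -4 + (45 + 40) = -4 + 85 = 81)
z(M) = 40 (z(M) = 20 + 5*2² = 20 + 5*4 = 20 + 20 = 40)
z(u)² = 40² = 1600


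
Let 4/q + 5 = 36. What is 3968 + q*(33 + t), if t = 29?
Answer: 3976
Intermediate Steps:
q = 4/31 (q = 4/(-5 + 36) = 4/31 ≈ 0.12903)
3968 + q*(33 + t) = 3968 + 4*(33 + 29)/31 = 3968 + (4/31)*62 = 3968 + 8 = 3976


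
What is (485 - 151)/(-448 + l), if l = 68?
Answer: -167/190 ≈ -0.87895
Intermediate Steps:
(485 - 151)/(-448 + l) = (485 - 151)/(-448 + 68) = 334/(-380) = 334*(-1/380) = -167/190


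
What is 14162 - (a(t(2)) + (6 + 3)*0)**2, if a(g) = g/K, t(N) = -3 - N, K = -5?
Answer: 14161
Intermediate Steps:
a(g) = -g/5 (a(g) = g/(-5) = g*(-1/5) = -g/5)
14162 - (a(t(2)) + (6 + 3)*0)**2 = 14162 - (-(-3 - 1*2)/5 + (6 + 3)*0)**2 = 14162 - (-(-3 - 2)/5 + 9*0)**2 = 14162 - (-1/5*(-5) + 0)**2 = 14162 - (1 + 0)**2 = 14162 - 1*1**2 = 14162 - 1*1 = 14162 - 1 = 14161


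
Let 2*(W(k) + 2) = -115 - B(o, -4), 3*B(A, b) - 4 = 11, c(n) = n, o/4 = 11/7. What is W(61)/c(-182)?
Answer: 31/91 ≈ 0.34066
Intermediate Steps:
o = 44/7 (o = 4*(11/7) = 44/7 ≈ 6.2857)
B(A, b) = 5 (B(A, b) = 4/3 + (⅓)*11 = 4/3 + 11/3 = 5)
W(k) = -62 (W(k) = -2 + (-115 - 1*5)/2 = -2 + (-115 - 5)/2 = -2 + (½)*(-120) = -2 - 60 = -62)
W(61)/c(-182) = -62/(-182) = -62*(-1/182) = 31/91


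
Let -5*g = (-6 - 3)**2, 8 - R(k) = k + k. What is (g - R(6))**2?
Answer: 3721/25 ≈ 148.84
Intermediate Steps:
R(k) = 8 - 2*k (R(k) = 8 - (k + k) = 8 - 2*k)
g = -81/5 (g = -(-6 - 3)**2/5 = -1/5*(-9)**2 = -1/5*81 = -81/5 ≈ -16.200)
(g - R(6))**2 = (-81/5 - (8 - 2*6))**2 = (-81/5 - (8 - 12))**2 = (-81/5 - 1*(-4))**2 = (-81/5 + 4)**2 = (-61/5)**2 = 3721/25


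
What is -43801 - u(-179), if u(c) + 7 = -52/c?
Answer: -7839178/179 ≈ -43794.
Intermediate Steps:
u(c) = -7 - 52/c
-43801 - u(-179) = -43801 - (-7 - 52/(-179)) = -43801 - (-7 - 52*(-1/179)) = -43801 - (-7 + 52/179) = -43801 - 1*(-1201/179) = -43801 + 1201/179 = -7839178/179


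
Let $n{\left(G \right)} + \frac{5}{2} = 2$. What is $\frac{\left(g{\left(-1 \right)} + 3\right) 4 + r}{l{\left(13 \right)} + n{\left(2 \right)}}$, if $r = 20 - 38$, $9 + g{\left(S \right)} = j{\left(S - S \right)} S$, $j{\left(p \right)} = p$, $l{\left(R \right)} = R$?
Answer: $- \frac{84}{25} \approx -3.36$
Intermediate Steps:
$n{\left(G \right)} = - \frac{1}{2}$ ($n{\left(G \right)} = - \frac{5}{2} + 2 = - \frac{1}{2}$)
$g{\left(S \right)} = -9$ ($g{\left(S \right)} = -9 + \left(S - S\right) S = -9 + 0 S = -9 + 0 = -9$)
$r = -18$
$\frac{\left(g{\left(-1 \right)} + 3\right) 4 + r}{l{\left(13 \right)} + n{\left(2 \right)}} = \frac{\left(-9 + 3\right) 4 - 18}{13 - \frac{1}{2}} = \frac{\left(-6\right) 4 - 18}{\frac{25}{2}} = \frac{2 \left(-24 - 18\right)}{25} = \frac{2}{25} \left(-42\right) = - \frac{84}{25}$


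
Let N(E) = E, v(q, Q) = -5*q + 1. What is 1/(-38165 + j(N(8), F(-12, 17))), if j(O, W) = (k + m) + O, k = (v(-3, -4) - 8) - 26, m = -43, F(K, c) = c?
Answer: -1/38218 ≈ -2.6166e-5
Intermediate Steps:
v(q, Q) = 1 - 5*q
k = -18 (k = ((1 - 5*(-3)) - 8) - 26 = ((1 + 15) - 8) - 26 = (16 - 8) - 26 = 8 - 26 = -18)
j(O, W) = -61 + O (j(O, W) = (-18 - 43) + O = -61 + O)
1/(-38165 + j(N(8), F(-12, 17))) = 1/(-38165 + (-61 + 8)) = 1/(-38165 - 53) = 1/(-38218) = -1/38218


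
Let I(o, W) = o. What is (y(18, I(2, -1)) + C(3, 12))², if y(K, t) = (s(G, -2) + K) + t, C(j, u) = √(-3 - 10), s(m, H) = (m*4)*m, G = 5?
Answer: (120 + I*√13)² ≈ 14387.0 + 865.33*I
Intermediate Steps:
s(m, H) = 4*m² (s(m, H) = (4*m)*m = 4*m²)
C(j, u) = I*√13 (C(j, u) = √(-13) = I*√13)
y(K, t) = 100 + K + t (y(K, t) = (4*5² + K) + t = (4*25 + K) + t = (100 + K) + t = 100 + K + t)
(y(18, I(2, -1)) + C(3, 12))² = ((100 + 18 + 2) + I*√13)² = (120 + I*√13)²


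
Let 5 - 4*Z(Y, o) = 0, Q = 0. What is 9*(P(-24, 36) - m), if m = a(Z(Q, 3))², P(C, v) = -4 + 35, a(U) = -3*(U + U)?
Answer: -909/4 ≈ -227.25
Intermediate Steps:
Z(Y, o) = 5/4 (Z(Y, o) = 5/4 - ¼*0 = 5/4 + 0 = 5/4)
a(U) = -6*U
P(C, v) = 31
m = 225/4 (m = (-6*5/4)² = (-15/2)² = 225/4 ≈ 56.250)
9*(P(-24, 36) - m) = 9*(31 - 1*225/4) = 9*(31 - 225/4) = 9*(-101/4) = -909/4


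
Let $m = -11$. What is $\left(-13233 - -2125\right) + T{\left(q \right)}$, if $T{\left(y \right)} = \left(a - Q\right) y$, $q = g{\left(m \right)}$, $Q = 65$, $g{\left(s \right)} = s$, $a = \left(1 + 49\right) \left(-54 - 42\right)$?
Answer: $42407$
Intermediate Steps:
$a = -4800$ ($a = 50 \left(-96\right) = -4800$)
$q = -11$
$T{\left(y \right)} = - 4865 y$ ($T{\left(y \right)} = \left(-4800 - 65\right) y = - 4865 y$)
$\left(-13233 - -2125\right) + T{\left(q \right)} = \left(-13233 - -2125\right) - -53515 = \left(-13233 + 2125\right) + 53515 = -11108 + 53515 = 42407$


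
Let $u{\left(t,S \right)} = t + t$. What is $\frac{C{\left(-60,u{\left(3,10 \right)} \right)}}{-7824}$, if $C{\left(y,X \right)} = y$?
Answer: $\frac{5}{652} \approx 0.0076687$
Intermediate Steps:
$u{\left(t,S \right)} = 2 t$
$\frac{C{\left(-60,u{\left(3,10 \right)} \right)}}{-7824} = - \frac{60}{-7824} = \left(-60\right) \left(- \frac{1}{7824}\right) = \frac{5}{652}$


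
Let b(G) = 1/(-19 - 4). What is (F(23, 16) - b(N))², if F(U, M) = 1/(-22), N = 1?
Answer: 1/256036 ≈ 3.9057e-6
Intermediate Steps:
F(U, M) = -1/22
b(G) = -1/23 (b(G) = 1/(-23) = -1/23)
(F(23, 16) - b(N))² = (-1/22 - 1*(-1/23))² = (-1/22 + 1/23)² = (-1/506)² = 1/256036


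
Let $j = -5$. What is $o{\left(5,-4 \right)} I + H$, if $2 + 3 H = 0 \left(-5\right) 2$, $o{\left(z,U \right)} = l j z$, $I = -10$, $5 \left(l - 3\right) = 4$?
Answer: $\frac{2848}{3} \approx 949.33$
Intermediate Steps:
$l = \frac{19}{5}$ ($l = 3 + \frac{1}{5} \cdot 4 = 3 + \frac{4}{5} = \frac{19}{5} \approx 3.8$)
$o{\left(z,U \right)} = - 19 z$ ($o{\left(z,U \right)} = \frac{19}{5} \left(-5\right) z = - 19 z$)
$H = - \frac{2}{3}$ ($H = - \frac{2}{3} + \frac{0 \left(-5\right) 2}{3} = - \frac{2}{3} + \frac{0 \cdot 2}{3} = - \frac{2}{3} + \frac{1}{3} \cdot 0 = - \frac{2}{3} + 0 = - \frac{2}{3} \approx -0.66667$)
$o{\left(5,-4 \right)} I + H = \left(-19\right) 5 \left(-10\right) - \frac{2}{3} = \left(-95\right) \left(-10\right) - \frac{2}{3} = 950 - \frac{2}{3} = \frac{2848}{3}$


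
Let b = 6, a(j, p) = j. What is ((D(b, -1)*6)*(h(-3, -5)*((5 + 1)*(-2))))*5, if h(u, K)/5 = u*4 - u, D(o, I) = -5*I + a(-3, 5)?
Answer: 32400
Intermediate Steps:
D(o, I) = -3 - 5*I (D(o, I) = -5*I - 3 = -3 - 5*I)
h(u, K) = 15*u (h(u, K) = 5*(u*4 - u) = 5*(4*u - u) = 5*(3*u) = 15*u)
((D(b, -1)*6)*(h(-3, -5)*((5 + 1)*(-2))))*5 = (((-3 - 5*(-1))*6)*((15*(-3))*((5 + 1)*(-2))))*5 = (((-3 + 5)*6)*(-270*(-2)))*5 = ((2*6)*(-45*(-12)))*5 = (12*540)*5 = 6480*5 = 32400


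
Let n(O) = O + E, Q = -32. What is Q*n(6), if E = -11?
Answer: 160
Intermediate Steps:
n(O) = -11 + O (n(O) = O - 11 = -11 + O)
Q*n(6) = -32*(-11 + 6) = -32*(-5) = 160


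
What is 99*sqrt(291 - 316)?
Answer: 495*I ≈ 495.0*I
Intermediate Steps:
99*sqrt(291 - 316) = 99*sqrt(-25) = 99*(5*I) = 495*I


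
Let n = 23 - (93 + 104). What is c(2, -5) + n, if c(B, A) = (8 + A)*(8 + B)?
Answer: -144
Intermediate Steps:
n = -174 (n = 23 - 1*197 = 23 - 197 = -174)
c(2, -5) + n = (64 + 8*(-5) + 8*2 - 5*2) - 174 = (64 - 40 + 16 - 10) - 174 = 30 - 174 = -144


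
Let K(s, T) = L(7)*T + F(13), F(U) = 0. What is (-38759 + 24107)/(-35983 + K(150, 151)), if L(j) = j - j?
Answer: 14652/35983 ≈ 0.40719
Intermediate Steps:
L(j) = 0
K(s, T) = 0 (K(s, T) = 0*T + 0 = 0 + 0 = 0)
(-38759 + 24107)/(-35983 + K(150, 151)) = (-38759 + 24107)/(-35983 + 0) = -14652/(-35983) = -14652*(-1/35983) = 14652/35983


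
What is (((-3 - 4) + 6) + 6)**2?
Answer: 25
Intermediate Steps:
(((-3 - 4) + 6) + 6)**2 = ((-7 + 6) + 6)**2 = (-1 + 6)**2 = 5**2 = 25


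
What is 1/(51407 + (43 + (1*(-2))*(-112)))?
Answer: 1/51674 ≈ 1.9352e-5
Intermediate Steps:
1/(51407 + (43 + (1*(-2))*(-112))) = 1/(51407 + (43 - 2*(-112))) = 1/(51407 + (43 + 224)) = 1/(51407 + 267) = 1/51674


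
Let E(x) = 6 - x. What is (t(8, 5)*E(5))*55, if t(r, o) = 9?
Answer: 495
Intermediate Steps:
(t(8, 5)*E(5))*55 = (9*(6 - 1*5))*55 = (9*(6 - 5))*55 = (9*1)*55 = 9*55 = 495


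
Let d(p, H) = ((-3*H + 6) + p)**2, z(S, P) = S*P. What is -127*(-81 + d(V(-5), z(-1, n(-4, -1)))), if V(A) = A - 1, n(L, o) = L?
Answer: -8001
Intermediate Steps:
z(S, P) = P*S
V(A) = -1 + A
d(p, H) = (6 + p - 3*H)**2 (d(p, H) = ((6 - 3*H) + p)**2 = (6 + p - 3*H)**2)
-127*(-81 + d(V(-5), z(-1, n(-4, -1)))) = -127*(-81 + (6 + (-1 - 5) - (-12)*(-1))**2) = -127*(-81 + (6 - 6 - 3*4)**2) = -127*(-81 + (6 - 6 - 12)**2) = -127*(-81 + (-12)**2) = -127*(-81 + 144) = -127*63 = -8001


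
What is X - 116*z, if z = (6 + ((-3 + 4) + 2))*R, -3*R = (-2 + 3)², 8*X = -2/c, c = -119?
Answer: 165649/476 ≈ 348.00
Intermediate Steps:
X = 1/476 (X = (-2/(-119))/8 = (-2*(-1/119))/8 = (⅛)*(2/119) = 1/476 ≈ 0.0021008)
R = -⅓ (R = -(-2 + 3)²/3 = -⅓*1² = -⅓*1 = -⅓ ≈ -0.33333)
z = -3 (z = (6 + ((-3 + 4) + 2))*(-⅓) = (6 + (1 + 2))*(-⅓) = (6 + 3)*(-⅓) = 9*(-⅓) = -3)
X - 116*z = 1/476 - 116*(-3) = 1/476 + 348 = 165649/476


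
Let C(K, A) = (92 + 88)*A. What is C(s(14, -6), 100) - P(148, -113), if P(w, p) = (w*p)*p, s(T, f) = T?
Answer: -1871812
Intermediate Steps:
P(w, p) = w*p² (P(w, p) = (p*w)*p = w*p²)
C(K, A) = 180*A
C(s(14, -6), 100) - P(148, -113) = 180*100 - 148*(-113)² = 18000 - 148*12769 = 18000 - 1*1889812 = 18000 - 1889812 = -1871812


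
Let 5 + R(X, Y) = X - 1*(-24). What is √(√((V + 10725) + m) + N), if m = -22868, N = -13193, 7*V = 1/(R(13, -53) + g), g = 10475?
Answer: √(-1456468267457 + 10507*I*√1340551364506)/10507 ≈ 0.47969 + 114.86*I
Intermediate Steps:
R(X, Y) = 19 + X (R(X, Y) = -5 + (X - 1*(-24)) = -5 + (X + 24) = -5 + (24 + X) = 19 + X)
V = 1/73549 (V = 1/(7*((19 + 13) + 10475)) = 1/(7*(32 + 10475)) = (⅐)/10507 = (⅐)*(1/10507) = 1/73549 ≈ 1.3596e-5)
√(√((V + 10725) + m) + N) = √(√((1/73549 + 10725) - 22868) - 13193) = √(√(788813026/73549 - 22868) - 13193) = √(√(-893105506/73549) - 13193) = √(I*√1340551364506/10507 - 13193) = √(-13193 + I*√1340551364506/10507)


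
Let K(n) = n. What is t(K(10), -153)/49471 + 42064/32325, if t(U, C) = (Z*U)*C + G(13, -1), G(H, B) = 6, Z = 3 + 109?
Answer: -3458069906/1599150075 ≈ -2.1624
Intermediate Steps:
Z = 112
t(U, C) = 6 + 112*C*U (t(U, C) = (112*U)*C + 6 = 112*C*U + 6 = 6 + 112*C*U)
t(K(10), -153)/49471 + 42064/32325 = (6 + 112*(-153)*10)/49471 + 42064/32325 = (6 - 171360)*(1/49471) + 42064*(1/32325) = -171354*1/49471 + 42064/32325 = -171354/49471 + 42064/32325 = -3458069906/1599150075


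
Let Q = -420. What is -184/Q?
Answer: 46/105 ≈ 0.43810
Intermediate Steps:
-184/Q = -184/(-420) = -1/420*(-184) = 46/105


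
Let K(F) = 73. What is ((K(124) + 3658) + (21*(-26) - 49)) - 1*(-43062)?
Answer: 46198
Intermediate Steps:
((K(124) + 3658) + (21*(-26) - 49)) - 1*(-43062) = ((73 + 3658) + (21*(-26) - 49)) - 1*(-43062) = (3731 + (-546 - 49)) + 43062 = (3731 - 595) + 43062 = 3136 + 43062 = 46198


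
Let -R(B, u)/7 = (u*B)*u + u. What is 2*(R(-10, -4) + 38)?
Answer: 2372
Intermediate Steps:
R(B, u) = -7*u - 7*B*u² (R(B, u) = -7*((u*B)*u + u) = -7*((B*u)*u + u) = -7*(B*u² + u) = -7*(u + B*u²) = -7*u - 7*B*u²)
2*(R(-10, -4) + 38) = 2*(-7*(-4)*(1 - 10*(-4)) + 38) = 2*(-7*(-4)*(1 + 40) + 38) = 2*(-7*(-4)*41 + 38) = 2*(1148 + 38) = 2*1186 = 2372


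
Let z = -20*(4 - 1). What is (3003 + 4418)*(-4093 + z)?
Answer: -30819413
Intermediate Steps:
z = -60 (z = -20*3 = -60)
(3003 + 4418)*(-4093 + z) = (3003 + 4418)*(-4093 - 60) = 7421*(-4153) = -30819413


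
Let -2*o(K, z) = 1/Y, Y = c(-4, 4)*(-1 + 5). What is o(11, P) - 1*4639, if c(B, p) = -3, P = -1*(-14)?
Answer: -111335/24 ≈ -4639.0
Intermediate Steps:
P = 14
Y = -12 (Y = -3*(-1 + 5) = -3*4 = -12)
o(K, z) = 1/24 (o(K, z) = -½/(-12) = -½*(-1/12) = 1/24)
o(11, P) - 1*4639 = 1/24 - 1*4639 = 1/24 - 4639 = -111335/24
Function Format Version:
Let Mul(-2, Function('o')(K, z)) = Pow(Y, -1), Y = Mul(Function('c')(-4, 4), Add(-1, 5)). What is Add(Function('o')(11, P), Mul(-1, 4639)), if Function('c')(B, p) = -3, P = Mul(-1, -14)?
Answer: Rational(-111335, 24) ≈ -4639.0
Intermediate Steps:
P = 14
Y = -12 (Y = Mul(-3, Add(-1, 5)) = Mul(-3, 4) = -12)
Function('o')(K, z) = Rational(1, 24) (Function('o')(K, z) = Mul(Rational(-1, 2), Pow(-12, -1)) = Mul(Rational(-1, 2), Rational(-1, 12)) = Rational(1, 24))
Add(Function('o')(11, P), Mul(-1, 4639)) = Add(Rational(1, 24), Mul(-1, 4639)) = Add(Rational(1, 24), -4639) = Rational(-111335, 24)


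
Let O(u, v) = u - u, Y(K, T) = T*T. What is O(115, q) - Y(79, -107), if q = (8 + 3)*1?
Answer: -11449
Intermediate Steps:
Y(K, T) = T²
q = 11 (q = 11*1 = 11)
O(u, v) = 0
O(115, q) - Y(79, -107) = 0 - 1*(-107)² = 0 - 1*11449 = 0 - 11449 = -11449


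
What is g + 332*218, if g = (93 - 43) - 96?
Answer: 72330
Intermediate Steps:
g = -46 (g = 50 - 96 = -46)
g + 332*218 = -46 + 332*218 = -46 + 72376 = 72330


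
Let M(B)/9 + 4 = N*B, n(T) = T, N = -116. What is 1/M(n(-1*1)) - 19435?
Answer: -19590479/1008 ≈ -19435.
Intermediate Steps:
M(B) = -36 - 1044*B (M(B) = -36 + 9*(-116*B) = -36 - 1044*B)
1/M(n(-1*1)) - 19435 = 1/(-36 - (-1044)) - 19435 = 1/(-36 - 1044*(-1)) - 19435 = 1/(-36 + 1044) - 19435 = 1/1008 - 19435 = -19590479/1008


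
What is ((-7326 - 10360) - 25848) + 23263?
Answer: -20271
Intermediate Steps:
((-7326 - 10360) - 25848) + 23263 = (-17686 - 25848) + 23263 = -43534 + 23263 = -20271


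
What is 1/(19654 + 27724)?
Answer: 1/47378 ≈ 2.1107e-5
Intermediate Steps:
1/(19654 + 27724) = 1/47378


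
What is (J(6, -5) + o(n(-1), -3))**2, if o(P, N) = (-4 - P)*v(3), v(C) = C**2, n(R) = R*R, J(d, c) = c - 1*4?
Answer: 2916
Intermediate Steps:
J(d, c) = -4 + c (J(d, c) = c - 4 = -4 + c)
n(R) = R**2
o(P, N) = -36 - 9*P (o(P, N) = (-4 - P)*3**2 = (-4 - P)*9 = -36 - 9*P)
(J(6, -5) + o(n(-1), -3))**2 = ((-4 - 5) + (-36 - 9*(-1)**2))**2 = (-9 + (-36 - 9*1))**2 = (-9 + (-36 - 9))**2 = (-9 - 45)**2 = (-54)**2 = 2916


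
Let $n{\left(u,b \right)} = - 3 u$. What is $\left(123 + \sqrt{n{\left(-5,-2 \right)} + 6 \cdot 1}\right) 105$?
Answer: $12915 + 105 \sqrt{21} \approx 13396.0$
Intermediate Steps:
$\left(123 + \sqrt{n{\left(-5,-2 \right)} + 6 \cdot 1}\right) 105 = \left(123 + \sqrt{\left(-3\right) \left(-5\right) + 6 \cdot 1}\right) 105 = \left(123 + \sqrt{15 + 6}\right) 105 = \left(123 + \sqrt{21}\right) 105 = 12915 + 105 \sqrt{21}$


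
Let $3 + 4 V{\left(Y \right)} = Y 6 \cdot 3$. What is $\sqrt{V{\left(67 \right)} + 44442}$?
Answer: $\frac{13 \sqrt{1059}}{2} \approx 211.52$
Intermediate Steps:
$V{\left(Y \right)} = - \frac{3}{4} + \frac{9 Y}{2}$ ($V{\left(Y \right)} = - \frac{3}{4} + \frac{Y 6 \cdot 3}{4} = - \frac{3}{4} + \frac{6 Y 3}{4} = - \frac{3}{4} + \frac{18 Y}{4} = - \frac{3}{4} + \frac{9 Y}{2}$)
$\sqrt{V{\left(67 \right)} + 44442} = \sqrt{\left(- \frac{3}{4} + \frac{9}{2} \cdot 67\right) + 44442} = \sqrt{\left(- \frac{3}{4} + \frac{603}{2}\right) + 44442} = \sqrt{\frac{1203}{4} + 44442} = \sqrt{\frac{178971}{4}} = \frac{13 \sqrt{1059}}{2}$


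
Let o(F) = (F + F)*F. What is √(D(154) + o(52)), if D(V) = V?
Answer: 3*√618 ≈ 74.579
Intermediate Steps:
o(F) = 2*F² (o(F) = (2*F)*F = 2*F²)
√(D(154) + o(52)) = √(154 + 2*52²) = √(154 + 2*2704) = √(154 + 5408) = √5562 = 3*√618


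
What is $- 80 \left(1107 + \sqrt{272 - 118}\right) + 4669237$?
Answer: $4580677 - 80 \sqrt{154} \approx 4.5797 \cdot 10^{6}$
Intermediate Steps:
$- 80 \left(1107 + \sqrt{272 - 118}\right) + 4669237 = - 80 \left(1107 + \sqrt{154}\right) + 4669237 = \left(-88560 - 80 \sqrt{154}\right) + 4669237 = 4580677 - 80 \sqrt{154}$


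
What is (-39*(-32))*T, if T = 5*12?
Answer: 74880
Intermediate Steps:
T = 60
(-39*(-32))*T = -39*(-32)*60 = 1248*60 = 74880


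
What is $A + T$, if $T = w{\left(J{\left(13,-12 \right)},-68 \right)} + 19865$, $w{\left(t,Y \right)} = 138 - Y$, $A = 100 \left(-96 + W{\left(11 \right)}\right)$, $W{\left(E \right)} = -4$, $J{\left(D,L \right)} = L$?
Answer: $10071$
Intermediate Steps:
$A = -10000$ ($A = 100 \left(-96 - 4\right) = 100 \left(-100\right) = -10000$)
$T = 20071$ ($T = \left(138 - -68\right) + 19865 = \left(138 + 68\right) + 19865 = 206 + 19865 = 20071$)
$A + T = -10000 + 20071 = 10071$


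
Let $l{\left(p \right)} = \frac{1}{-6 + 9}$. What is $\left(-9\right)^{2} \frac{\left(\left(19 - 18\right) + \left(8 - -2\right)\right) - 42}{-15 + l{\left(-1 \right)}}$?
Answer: $\frac{7533}{44} \approx 171.2$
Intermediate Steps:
$l{\left(p \right)} = \frac{1}{3}$
$\left(-9\right)^{2} \frac{\left(\left(19 - 18\right) + \left(8 - -2\right)\right) - 42}{-15 + l{\left(-1 \right)}} = \left(-9\right)^{2} \frac{\left(\left(19 - 18\right) + \left(8 - -2\right)\right) - 42}{-15 + \frac{1}{3}} = 81 \frac{\left(1 + \left(8 + 2\right)\right) - 42}{- \frac{44}{3}} = 81 \left(\left(1 + 10\right) - 42\right) \left(- \frac{3}{44}\right) = 81 \left(11 - 42\right) \left(- \frac{3}{44}\right) = 81 \left(\left(-31\right) \left(- \frac{3}{44}\right)\right) = 81 \cdot \frac{93}{44} = \frac{7533}{44}$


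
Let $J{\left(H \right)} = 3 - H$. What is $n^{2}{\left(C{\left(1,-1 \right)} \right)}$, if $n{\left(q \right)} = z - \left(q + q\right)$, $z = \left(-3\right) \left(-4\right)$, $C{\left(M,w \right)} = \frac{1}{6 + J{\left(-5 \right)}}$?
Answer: $\frac{6889}{49} \approx 140.59$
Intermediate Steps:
$C{\left(M,w \right)} = \frac{1}{14}$ ($C{\left(M,w \right)} = \frac{1}{6 + \left(3 - -5\right)} = \frac{1}{6 + \left(3 + 5\right)} = \frac{1}{6 + 8} = \frac{1}{14}$)
$z = 12$
$n{\left(q \right)} = 12 - 2 q$ ($n{\left(q \right)} = 12 - \left(q + q\right) = 12 - 2 q$)
$n^{2}{\left(C{\left(1,-1 \right)} \right)} = \left(12 - \frac{1}{7}\right)^{2} = \left(\frac{83}{7}\right)^{2} = \frac{6889}{49}$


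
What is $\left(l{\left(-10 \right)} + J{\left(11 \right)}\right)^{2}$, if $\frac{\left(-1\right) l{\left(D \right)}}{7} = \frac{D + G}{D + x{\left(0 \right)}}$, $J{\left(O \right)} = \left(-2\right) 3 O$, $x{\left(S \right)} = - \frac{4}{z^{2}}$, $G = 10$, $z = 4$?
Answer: $4356$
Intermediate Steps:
$x{\left(S \right)} = - \frac{1}{4}$ ($x{\left(S \right)} = - \frac{4}{4^{2}} = - \frac{4}{16} = \left(-4\right) \frac{1}{16} = - \frac{1}{4}$)
$J{\left(O \right)} = - 6 O$
$l{\left(D \right)} = - \frac{7 \left(10 + D\right)}{- \frac{1}{4} + D}$ ($l{\left(D \right)} = - 7 \frac{D + 10}{D - \frac{1}{4}} = - 7 \frac{10 + D}{- \frac{1}{4} + D} = - \frac{7 \left(10 + D\right)}{- \frac{1}{4} + D}$)
$\left(l{\left(-10 \right)} + J{\left(11 \right)}\right)^{2} = \left(\frac{28 \left(-10 - -10\right)}{-1 + 4 \left(-10\right)} - 66\right)^{2} = \left(\frac{28 \left(-10 + 10\right)}{-1 - 40} - 66\right)^{2} = \left(28 \frac{1}{-41} \cdot 0 - 66\right)^{2} = \left(28 \left(- \frac{1}{41}\right) 0 - 66\right)^{2} = \left(0 - 66\right)^{2} = \left(-66\right)^{2} = 4356$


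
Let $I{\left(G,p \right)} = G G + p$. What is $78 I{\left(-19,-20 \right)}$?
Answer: $26598$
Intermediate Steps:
$I{\left(G,p \right)} = p + G^{2}$ ($I{\left(G,p \right)} = G^{2} + p = p + G^{2}$)
$78 I{\left(-19,-20 \right)} = 78 \left(-20 + \left(-19\right)^{2}\right) = 78 \left(-20 + 361\right) = 78 \cdot 341 = 26598$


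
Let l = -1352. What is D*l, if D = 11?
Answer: -14872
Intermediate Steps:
D*l = 11*(-1352) = -14872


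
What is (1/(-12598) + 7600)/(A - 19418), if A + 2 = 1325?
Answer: -95744799/227960810 ≈ -0.42001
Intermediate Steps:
A = 1323 (A = -2 + 1325 = 1323)
(1/(-12598) + 7600)/(A - 19418) = (1/(-12598) + 7600)/(1323 - 19418) = (-1/12598 + 7600)/(-18095) = (95744799/12598)*(-1/18095) = -95744799/227960810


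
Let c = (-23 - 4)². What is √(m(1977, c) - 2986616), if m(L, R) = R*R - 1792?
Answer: I*√2456967 ≈ 1567.5*I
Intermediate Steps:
c = 729 (c = (-27)² = 729)
m(L, R) = -1792 + R² (m(L, R) = R² - 1792 = -1792 + R²)
√(m(1977, c) - 2986616) = √((-1792 + 729²) - 2986616) = √((-1792 + 531441) - 2986616) = √(529649 - 2986616) = √(-2456967) = I*√2456967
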